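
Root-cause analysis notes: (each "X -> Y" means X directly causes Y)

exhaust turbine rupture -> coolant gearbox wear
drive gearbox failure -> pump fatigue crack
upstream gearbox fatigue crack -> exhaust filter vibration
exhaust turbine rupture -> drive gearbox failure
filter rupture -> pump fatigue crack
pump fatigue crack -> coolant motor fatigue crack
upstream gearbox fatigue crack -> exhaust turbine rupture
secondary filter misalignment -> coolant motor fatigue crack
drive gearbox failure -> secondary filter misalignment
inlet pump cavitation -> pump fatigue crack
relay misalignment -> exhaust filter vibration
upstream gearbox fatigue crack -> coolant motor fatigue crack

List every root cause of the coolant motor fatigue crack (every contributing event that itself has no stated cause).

the filter rupture, the inlet pump cavitation, the upstream gearbox fatigue crack

Tracing upstream from the coolant motor fatigue crack: the coolant motor fatigue crack ← the upstream gearbox fatigue crack.
A separate upstream branch: the coolant motor fatigue crack ← the pump fatigue crack ← the filter rupture.
A separate upstream branch: the coolant motor fatigue crack ← the pump fatigue crack ← the inlet pump cavitation.
Each of those chain origins has no stated cause.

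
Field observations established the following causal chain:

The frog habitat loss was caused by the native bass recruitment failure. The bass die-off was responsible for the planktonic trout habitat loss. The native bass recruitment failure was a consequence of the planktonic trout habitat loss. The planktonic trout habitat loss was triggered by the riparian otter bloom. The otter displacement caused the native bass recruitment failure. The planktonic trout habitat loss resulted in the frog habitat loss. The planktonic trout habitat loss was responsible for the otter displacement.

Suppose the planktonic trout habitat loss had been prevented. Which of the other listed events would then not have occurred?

the frog habitat loss, the native bass recruitment failure, the otter displacement

Downstream of the planktonic trout habitat loss: the otter displacement, the native bass recruitment failure, the frog habitat loss.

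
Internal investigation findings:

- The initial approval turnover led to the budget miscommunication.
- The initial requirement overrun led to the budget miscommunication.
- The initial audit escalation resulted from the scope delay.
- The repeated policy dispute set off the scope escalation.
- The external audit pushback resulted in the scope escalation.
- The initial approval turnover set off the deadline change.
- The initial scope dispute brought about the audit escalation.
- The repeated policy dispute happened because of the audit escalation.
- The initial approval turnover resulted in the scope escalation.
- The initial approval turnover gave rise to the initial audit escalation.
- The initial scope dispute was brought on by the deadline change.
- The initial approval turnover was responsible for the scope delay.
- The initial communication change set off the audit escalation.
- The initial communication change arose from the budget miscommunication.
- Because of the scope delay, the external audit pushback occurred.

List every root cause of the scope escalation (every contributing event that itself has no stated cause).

Tracing upstream from the scope escalation: the scope escalation ← the initial approval turnover.
A separate upstream branch: the scope escalation ← the repeated policy dispute ← the audit escalation ← the initial communication change ← the budget miscommunication ← the initial requirement overrun.
Each of those chain origins has no stated cause.

the initial approval turnover, the initial requirement overrun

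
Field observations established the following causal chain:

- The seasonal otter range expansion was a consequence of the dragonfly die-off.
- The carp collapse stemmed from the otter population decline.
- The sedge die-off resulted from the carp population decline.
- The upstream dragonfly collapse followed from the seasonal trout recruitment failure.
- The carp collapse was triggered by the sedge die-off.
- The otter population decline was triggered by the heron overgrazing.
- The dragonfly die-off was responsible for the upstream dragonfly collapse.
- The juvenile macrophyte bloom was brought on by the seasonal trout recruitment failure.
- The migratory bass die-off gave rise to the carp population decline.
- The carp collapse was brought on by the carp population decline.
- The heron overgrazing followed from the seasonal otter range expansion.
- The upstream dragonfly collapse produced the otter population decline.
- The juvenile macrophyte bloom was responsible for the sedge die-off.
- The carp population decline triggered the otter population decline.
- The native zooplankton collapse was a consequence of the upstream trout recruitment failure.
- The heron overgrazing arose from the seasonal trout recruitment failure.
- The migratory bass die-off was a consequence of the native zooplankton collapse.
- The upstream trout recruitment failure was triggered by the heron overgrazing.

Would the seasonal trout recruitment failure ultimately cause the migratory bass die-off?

There is a causal chain: the seasonal trout recruitment failure → the heron overgrazing → the upstream trout recruitment failure → the native zooplankton collapse → the migratory bass die-off.

Yes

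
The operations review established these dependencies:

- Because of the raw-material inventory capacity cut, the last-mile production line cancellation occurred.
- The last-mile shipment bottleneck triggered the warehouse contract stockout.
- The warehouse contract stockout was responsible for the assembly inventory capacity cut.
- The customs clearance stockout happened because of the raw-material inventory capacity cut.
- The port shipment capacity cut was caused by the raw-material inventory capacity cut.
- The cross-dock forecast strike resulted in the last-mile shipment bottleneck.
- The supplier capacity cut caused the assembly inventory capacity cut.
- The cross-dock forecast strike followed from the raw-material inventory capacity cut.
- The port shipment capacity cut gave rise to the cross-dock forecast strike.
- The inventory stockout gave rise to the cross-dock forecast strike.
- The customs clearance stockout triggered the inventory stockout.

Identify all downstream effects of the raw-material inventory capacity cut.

Direct effects: the customs clearance stockout, the last-mile production line cancellation, the port shipment capacity cut, the cross-dock forecast strike.
2 steps out: the inventory stockout, the last-mile shipment bottleneck.
3 steps out: the warehouse contract stockout.
4 steps out: the assembly inventory capacity cut.
Not reachable from it: the supplier capacity cut.

the assembly inventory capacity cut, the cross-dock forecast strike, the customs clearance stockout, the inventory stockout, the last-mile production line cancellation, the last-mile shipment bottleneck, the port shipment capacity cut, the warehouse contract stockout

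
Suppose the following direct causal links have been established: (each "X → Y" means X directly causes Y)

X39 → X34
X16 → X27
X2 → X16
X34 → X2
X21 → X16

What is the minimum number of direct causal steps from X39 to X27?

4

Shortest chain: X39 → X34 → X2 → X16 → X27.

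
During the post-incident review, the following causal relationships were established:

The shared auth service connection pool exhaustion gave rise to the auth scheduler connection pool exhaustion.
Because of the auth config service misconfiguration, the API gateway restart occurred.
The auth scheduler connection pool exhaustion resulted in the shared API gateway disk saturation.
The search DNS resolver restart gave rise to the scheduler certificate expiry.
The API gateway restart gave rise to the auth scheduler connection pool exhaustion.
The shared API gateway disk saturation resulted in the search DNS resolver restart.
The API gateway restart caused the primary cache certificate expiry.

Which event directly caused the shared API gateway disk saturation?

the auth scheduler connection pool exhaustion

Upstream contributors include the auth config service misconfiguration, the API gateway restart, the shared auth service connection pool exhaustion, but only the auth scheduler connection pool exhaustion feeds directly into the shared API gateway disk saturation.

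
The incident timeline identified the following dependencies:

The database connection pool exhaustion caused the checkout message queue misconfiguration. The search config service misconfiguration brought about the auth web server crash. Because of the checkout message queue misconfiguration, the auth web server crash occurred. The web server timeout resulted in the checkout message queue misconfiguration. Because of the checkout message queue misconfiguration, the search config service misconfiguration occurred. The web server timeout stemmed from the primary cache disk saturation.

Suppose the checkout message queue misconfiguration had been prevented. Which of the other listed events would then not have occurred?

the auth web server crash, the search config service misconfiguration

Downstream of the checkout message queue misconfiguration: the search config service misconfiguration, the auth web server crash.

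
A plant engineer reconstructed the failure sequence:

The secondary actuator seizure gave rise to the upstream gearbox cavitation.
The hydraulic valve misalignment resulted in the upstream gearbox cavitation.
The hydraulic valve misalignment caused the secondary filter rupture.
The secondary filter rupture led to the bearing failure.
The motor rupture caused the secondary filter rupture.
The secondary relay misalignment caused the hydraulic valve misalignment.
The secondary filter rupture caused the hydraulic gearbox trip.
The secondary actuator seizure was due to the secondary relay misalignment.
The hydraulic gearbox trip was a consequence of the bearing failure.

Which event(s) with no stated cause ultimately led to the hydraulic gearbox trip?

the motor rupture, the secondary relay misalignment

Tracing upstream from the hydraulic gearbox trip: the hydraulic gearbox trip ← the secondary filter rupture ← the hydraulic valve misalignment ← the secondary relay misalignment.
A separate upstream branch: the hydraulic gearbox trip ← the secondary filter rupture ← the motor rupture.
Each of those chain origins has no stated cause.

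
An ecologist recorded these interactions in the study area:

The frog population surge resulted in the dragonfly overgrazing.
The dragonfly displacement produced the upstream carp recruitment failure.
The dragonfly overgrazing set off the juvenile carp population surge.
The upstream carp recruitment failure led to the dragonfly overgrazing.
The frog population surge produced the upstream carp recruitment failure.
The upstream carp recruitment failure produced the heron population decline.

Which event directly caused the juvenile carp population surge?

Upstream contributors include the frog population surge, the upstream carp recruitment failure, the dragonfly displacement, but only the dragonfly overgrazing feeds directly into the juvenile carp population surge.

the dragonfly overgrazing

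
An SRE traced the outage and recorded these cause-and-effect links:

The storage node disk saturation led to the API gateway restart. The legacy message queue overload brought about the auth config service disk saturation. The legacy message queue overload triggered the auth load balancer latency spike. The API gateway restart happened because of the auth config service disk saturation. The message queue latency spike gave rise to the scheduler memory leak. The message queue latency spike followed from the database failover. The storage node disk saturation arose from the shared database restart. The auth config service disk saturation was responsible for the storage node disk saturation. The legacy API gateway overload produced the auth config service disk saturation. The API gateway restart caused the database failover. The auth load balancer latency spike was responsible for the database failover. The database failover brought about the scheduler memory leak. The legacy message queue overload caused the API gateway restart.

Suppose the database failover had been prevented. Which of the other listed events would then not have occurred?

the message queue latency spike, the scheduler memory leak

Downstream of the database failover: the message queue latency spike, the scheduler memory leak.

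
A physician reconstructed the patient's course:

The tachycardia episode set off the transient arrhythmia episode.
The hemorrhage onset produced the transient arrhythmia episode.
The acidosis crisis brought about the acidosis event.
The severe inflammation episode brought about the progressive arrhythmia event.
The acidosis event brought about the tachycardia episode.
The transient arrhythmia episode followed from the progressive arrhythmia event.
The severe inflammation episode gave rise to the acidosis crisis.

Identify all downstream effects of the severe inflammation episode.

Direct effects: the acidosis crisis, the progressive arrhythmia event.
2 steps out: the acidosis event, the transient arrhythmia episode.
3 steps out: the tachycardia episode.
Not reachable from it: the hemorrhage onset.

the acidosis crisis, the acidosis event, the progressive arrhythmia event, the tachycardia episode, the transient arrhythmia episode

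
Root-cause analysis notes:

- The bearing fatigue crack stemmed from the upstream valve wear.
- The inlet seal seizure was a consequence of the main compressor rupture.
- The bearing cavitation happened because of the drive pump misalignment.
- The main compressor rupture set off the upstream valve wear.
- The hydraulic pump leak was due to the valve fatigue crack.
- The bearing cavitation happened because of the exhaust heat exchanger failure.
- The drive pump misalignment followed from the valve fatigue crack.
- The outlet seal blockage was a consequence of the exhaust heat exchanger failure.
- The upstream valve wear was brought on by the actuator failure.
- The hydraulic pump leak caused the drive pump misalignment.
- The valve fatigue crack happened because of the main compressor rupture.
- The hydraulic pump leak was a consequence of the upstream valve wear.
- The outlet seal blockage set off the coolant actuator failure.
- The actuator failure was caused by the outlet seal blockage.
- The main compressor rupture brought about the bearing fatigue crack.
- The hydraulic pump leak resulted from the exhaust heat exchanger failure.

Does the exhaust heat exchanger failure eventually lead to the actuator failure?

There is a causal chain: the exhaust heat exchanger failure → the outlet seal blockage → the actuator failure.

Yes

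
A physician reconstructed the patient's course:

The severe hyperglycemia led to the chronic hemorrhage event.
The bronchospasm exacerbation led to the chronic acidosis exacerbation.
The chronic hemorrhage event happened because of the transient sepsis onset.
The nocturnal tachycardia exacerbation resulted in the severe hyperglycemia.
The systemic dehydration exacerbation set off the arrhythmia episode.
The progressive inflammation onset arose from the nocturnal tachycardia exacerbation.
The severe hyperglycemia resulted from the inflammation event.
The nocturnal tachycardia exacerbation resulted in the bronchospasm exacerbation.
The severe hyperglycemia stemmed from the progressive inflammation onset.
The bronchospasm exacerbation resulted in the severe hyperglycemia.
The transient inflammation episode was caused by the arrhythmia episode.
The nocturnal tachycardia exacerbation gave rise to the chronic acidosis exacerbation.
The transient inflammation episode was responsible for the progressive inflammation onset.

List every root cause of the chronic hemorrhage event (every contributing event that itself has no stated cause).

Tracing upstream from the chronic hemorrhage event: the chronic hemorrhage event ← the severe hyperglycemia ← the progressive inflammation onset ← the transient inflammation episode ← the arrhythmia episode ← the systemic dehydration exacerbation.
A separate upstream branch: the chronic hemorrhage event ← the severe hyperglycemia ← the nocturnal tachycardia exacerbation.
A separate upstream branch: the chronic hemorrhage event ← the severe hyperglycemia ← the inflammation event.
A separate upstream branch: the chronic hemorrhage event ← the transient sepsis onset.
Each of those chain origins has no stated cause.

the inflammation event, the nocturnal tachycardia exacerbation, the systemic dehydration exacerbation, the transient sepsis onset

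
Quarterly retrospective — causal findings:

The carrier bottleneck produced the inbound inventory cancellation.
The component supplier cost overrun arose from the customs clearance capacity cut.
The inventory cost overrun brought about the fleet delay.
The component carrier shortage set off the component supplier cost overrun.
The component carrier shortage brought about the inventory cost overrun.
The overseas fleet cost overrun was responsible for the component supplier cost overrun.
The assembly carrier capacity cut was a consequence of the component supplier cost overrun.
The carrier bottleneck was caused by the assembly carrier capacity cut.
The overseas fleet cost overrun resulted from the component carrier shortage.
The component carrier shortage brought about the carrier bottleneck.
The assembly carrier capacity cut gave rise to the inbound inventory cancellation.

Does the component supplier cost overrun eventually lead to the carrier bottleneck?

Yes

There is a causal chain: the component supplier cost overrun → the assembly carrier capacity cut → the carrier bottleneck.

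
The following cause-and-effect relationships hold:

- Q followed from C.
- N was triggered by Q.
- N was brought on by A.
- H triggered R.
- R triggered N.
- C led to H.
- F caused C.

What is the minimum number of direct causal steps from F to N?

Shortest chain: F → C → Q → N.

3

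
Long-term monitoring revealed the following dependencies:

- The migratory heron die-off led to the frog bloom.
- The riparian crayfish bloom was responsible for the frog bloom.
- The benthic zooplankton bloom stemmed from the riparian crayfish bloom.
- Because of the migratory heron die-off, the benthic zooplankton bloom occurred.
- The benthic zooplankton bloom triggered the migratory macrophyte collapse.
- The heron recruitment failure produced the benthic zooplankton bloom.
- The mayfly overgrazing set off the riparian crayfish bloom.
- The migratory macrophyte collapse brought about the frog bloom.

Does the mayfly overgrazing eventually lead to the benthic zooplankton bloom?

There is a causal chain: the mayfly overgrazing → the riparian crayfish bloom → the benthic zooplankton bloom.

Yes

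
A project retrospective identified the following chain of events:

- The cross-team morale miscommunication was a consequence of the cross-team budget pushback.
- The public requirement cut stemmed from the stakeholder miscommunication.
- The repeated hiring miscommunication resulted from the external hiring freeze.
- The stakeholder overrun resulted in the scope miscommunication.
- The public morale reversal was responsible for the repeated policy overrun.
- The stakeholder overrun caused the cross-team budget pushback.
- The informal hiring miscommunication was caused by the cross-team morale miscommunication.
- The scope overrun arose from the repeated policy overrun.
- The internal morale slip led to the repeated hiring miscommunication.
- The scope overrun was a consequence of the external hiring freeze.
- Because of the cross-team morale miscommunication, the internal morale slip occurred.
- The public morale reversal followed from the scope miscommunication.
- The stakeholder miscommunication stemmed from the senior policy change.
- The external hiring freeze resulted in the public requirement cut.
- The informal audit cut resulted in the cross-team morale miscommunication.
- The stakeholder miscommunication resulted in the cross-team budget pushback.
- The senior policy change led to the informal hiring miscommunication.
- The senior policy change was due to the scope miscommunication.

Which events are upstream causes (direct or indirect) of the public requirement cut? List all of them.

the external hiring freeze, the scope miscommunication, the senior policy change, the stakeholder miscommunication, the stakeholder overrun

Immediate causes of the public requirement cut: the stakeholder miscommunication, the external hiring freeze.
Further upstream: the stakeholder overrun, the scope miscommunication, the senior policy change.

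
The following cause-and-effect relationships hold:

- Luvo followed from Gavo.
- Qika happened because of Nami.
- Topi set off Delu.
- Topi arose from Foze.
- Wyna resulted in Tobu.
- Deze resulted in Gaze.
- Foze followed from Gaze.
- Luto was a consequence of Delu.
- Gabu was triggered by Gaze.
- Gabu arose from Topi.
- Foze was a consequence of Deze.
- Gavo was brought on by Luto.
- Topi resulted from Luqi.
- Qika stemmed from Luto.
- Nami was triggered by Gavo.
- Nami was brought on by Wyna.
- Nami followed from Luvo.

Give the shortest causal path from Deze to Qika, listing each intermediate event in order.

Deze → Foze
Foze → Topi
Topi → Delu
Delu → Luto
Luto → Qika
Length: 5 steps.

Deze → Foze → Topi → Delu → Luto → Qika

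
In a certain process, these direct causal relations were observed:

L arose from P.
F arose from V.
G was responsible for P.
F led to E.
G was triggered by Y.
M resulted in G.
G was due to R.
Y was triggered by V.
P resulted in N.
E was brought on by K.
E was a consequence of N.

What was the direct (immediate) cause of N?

Upstream contributors include M, V, Y, R, G, but only P feeds directly into N.

P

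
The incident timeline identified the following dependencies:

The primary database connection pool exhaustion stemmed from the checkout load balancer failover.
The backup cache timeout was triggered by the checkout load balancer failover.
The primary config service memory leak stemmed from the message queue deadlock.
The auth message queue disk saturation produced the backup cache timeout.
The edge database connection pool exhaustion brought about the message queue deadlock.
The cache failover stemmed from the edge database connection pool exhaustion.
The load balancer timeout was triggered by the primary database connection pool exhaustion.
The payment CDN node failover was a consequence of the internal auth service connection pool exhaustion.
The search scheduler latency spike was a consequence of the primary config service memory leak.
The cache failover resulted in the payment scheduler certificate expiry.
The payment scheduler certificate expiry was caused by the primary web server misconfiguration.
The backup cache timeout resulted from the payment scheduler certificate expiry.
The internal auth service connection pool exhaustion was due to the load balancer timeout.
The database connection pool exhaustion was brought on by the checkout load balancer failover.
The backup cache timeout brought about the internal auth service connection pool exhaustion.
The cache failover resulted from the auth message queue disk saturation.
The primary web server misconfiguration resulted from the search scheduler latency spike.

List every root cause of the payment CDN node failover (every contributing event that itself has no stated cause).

Tracing upstream from the payment CDN node failover: the payment CDN node failover ← the internal auth service connection pool exhaustion ← the backup cache timeout ← the checkout load balancer failover.
A separate upstream branch: the payment CDN node failover ← the internal auth service connection pool exhaustion ← the backup cache timeout ← the payment scheduler certificate expiry ← the cache failover ← the edge database connection pool exhaustion.
A separate upstream branch: the payment CDN node failover ← the internal auth service connection pool exhaustion ← the backup cache timeout ← the auth message queue disk saturation.
Each of those chain origins has no stated cause.

the auth message queue disk saturation, the checkout load balancer failover, the edge database connection pool exhaustion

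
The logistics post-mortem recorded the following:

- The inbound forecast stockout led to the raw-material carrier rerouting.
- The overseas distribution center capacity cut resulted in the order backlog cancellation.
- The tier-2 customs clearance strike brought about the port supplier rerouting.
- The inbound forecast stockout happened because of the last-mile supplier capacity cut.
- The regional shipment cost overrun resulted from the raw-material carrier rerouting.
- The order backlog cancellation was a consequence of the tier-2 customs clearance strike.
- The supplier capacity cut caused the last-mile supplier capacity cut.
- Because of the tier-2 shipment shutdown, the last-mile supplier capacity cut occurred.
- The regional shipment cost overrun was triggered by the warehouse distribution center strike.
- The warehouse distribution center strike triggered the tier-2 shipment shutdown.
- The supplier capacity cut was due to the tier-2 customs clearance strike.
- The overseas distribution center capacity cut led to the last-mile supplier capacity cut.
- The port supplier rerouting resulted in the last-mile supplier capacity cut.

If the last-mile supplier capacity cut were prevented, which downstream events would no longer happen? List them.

the inbound forecast stockout, the raw-material carrier rerouting

Downstream of the last-mile supplier capacity cut: the inbound forecast stockout, the raw-material carrier rerouting, the regional shipment cost overrun.
Of those, still caused via another path: the regional shipment cost overrun.
The remainder have no surviving cause.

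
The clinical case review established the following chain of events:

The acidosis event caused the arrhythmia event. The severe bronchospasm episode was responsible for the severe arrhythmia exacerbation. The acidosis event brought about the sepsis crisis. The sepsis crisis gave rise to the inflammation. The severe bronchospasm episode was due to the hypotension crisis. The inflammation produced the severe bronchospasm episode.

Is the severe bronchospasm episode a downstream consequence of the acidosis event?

Yes

There is a causal chain: the acidosis event → the sepsis crisis → the inflammation → the severe bronchospasm episode.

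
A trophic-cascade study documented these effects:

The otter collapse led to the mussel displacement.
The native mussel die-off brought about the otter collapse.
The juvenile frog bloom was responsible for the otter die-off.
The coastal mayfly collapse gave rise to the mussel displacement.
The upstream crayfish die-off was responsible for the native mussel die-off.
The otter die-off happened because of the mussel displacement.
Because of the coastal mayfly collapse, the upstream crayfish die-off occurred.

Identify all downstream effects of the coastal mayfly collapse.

Direct effects: the upstream crayfish die-off, the mussel displacement.
2 steps out: the native mussel die-off, the otter die-off.
3 steps out: the otter collapse.
Not reachable from it: the juvenile frog bloom.

the mussel displacement, the native mussel die-off, the otter collapse, the otter die-off, the upstream crayfish die-off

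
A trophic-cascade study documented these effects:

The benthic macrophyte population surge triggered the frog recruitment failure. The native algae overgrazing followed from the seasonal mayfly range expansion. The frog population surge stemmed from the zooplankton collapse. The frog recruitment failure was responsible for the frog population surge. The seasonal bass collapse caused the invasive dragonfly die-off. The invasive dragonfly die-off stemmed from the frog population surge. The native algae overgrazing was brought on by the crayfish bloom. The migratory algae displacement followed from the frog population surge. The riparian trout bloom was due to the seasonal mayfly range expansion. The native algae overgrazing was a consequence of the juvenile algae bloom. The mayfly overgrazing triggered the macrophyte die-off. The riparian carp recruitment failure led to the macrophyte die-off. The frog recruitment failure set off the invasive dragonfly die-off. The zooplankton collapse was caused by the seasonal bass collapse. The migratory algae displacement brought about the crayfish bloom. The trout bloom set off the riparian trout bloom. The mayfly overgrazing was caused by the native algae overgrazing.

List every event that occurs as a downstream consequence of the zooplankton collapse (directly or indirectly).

Direct effects: the frog population surge.
2 steps out: the migratory algae displacement, the invasive dragonfly die-off.
3 steps out: the crayfish bloom.
4 steps out: the native algae overgrazing.
5 steps out: the mayfly overgrazing.
6 steps out: the macrophyte die-off.
Not reachable from it: the riparian carp recruitment failure, the seasonal bass collapse, the benthic macrophyte population surge, the frog recruitment failure, the seasonal mayfly range expansion, the juvenile algae bloom, the trout bloom, the riparian trout bloom.

the crayfish bloom, the frog population surge, the invasive dragonfly die-off, the macrophyte die-off, the mayfly overgrazing, the migratory algae displacement, the native algae overgrazing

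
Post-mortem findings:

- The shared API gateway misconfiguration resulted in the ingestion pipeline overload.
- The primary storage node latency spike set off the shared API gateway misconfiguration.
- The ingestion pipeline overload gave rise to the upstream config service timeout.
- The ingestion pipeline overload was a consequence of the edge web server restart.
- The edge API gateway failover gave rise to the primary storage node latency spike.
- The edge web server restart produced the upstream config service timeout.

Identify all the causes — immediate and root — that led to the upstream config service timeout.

Immediate causes of the upstream config service timeout: the edge web server restart, the ingestion pipeline overload.
Further upstream: the edge API gateway failover, the primary storage node latency spike, the shared API gateway misconfiguration.

the edge API gateway failover, the edge web server restart, the ingestion pipeline overload, the primary storage node latency spike, the shared API gateway misconfiguration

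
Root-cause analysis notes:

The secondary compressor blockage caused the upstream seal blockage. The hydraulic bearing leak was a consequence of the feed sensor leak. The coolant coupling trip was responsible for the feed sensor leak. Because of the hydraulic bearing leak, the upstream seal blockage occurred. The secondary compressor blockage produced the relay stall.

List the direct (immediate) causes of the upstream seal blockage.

the hydraulic bearing leak, the secondary compressor blockage

Upstream contributors include the coolant coupling trip, the feed sensor leak, but only the hydraulic bearing leak, the secondary compressor blockage feed directly into the upstream seal blockage.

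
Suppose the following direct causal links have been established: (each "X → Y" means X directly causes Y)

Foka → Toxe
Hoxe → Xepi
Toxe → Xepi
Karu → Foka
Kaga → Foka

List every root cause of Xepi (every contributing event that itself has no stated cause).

Hoxe, Kaga, Karu

Tracing upstream from Xepi: Xepi ← Toxe ← Foka ← Karu.
A separate upstream branch: Xepi ← Toxe ← Foka ← Kaga.
A separate upstream branch: Xepi ← Hoxe.
Each of those chain origins has no stated cause.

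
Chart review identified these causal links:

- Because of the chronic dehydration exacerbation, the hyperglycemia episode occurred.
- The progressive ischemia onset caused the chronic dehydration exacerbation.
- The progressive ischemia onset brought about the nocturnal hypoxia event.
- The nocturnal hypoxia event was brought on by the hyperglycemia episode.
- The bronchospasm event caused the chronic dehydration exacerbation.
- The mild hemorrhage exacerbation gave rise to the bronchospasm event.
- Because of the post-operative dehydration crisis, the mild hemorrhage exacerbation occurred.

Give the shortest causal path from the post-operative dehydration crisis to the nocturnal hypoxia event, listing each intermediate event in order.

the post-operative dehydration crisis → the mild hemorrhage exacerbation → the bronchospasm event → the chronic dehydration exacerbation → the hyperglycemia episode → the nocturnal hypoxia event

the post-operative dehydration crisis → the mild hemorrhage exacerbation
the mild hemorrhage exacerbation → the bronchospasm event
the bronchospasm event → the chronic dehydration exacerbation
the chronic dehydration exacerbation → the hyperglycemia episode
the hyperglycemia episode → the nocturnal hypoxia event
Length: 5 steps.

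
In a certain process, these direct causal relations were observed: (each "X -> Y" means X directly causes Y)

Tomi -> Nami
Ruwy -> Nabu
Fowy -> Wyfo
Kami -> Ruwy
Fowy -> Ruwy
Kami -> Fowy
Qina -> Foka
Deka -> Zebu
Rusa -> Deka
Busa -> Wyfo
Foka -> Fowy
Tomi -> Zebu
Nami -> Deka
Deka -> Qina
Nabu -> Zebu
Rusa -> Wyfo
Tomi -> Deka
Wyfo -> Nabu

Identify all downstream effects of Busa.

Nabu, Wyfo, Zebu

Direct effects: Wyfo.
2 steps out: Nabu.
3 steps out: Zebu.
Not reachable from it: Tomi, Nami, Kami, Rusa, Deka, Qina, Foka, Fowy, Ruwy.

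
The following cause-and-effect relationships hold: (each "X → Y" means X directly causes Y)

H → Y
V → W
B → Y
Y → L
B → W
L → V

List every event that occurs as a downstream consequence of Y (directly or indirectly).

L, V, W

Direct effects: L.
2 steps out: V.
3 steps out: W.
Not reachable from it: H, B.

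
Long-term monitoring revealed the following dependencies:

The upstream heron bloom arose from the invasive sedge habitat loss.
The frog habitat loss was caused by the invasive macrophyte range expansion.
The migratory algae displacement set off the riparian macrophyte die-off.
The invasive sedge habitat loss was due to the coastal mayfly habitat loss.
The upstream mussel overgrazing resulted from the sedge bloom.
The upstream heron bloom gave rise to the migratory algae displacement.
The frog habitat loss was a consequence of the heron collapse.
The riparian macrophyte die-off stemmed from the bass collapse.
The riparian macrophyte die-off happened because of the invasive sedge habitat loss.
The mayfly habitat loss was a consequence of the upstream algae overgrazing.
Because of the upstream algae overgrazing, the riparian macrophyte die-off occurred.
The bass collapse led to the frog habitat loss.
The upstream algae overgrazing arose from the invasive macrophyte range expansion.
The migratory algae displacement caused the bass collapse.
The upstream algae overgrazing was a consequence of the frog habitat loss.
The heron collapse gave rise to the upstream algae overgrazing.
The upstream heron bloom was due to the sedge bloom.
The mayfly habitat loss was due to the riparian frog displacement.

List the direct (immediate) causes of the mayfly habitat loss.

Upstream contributors include the sedge bloom, the coastal mayfly habitat loss, the invasive sedge habitat loss, the upstream heron bloom, the migratory algae displacement, the bass collapse, the invasive macrophyte range expansion, the heron collapse, the frog habitat loss, but only the riparian frog displacement, the upstream algae overgrazing feed directly into the mayfly habitat loss.

the riparian frog displacement, the upstream algae overgrazing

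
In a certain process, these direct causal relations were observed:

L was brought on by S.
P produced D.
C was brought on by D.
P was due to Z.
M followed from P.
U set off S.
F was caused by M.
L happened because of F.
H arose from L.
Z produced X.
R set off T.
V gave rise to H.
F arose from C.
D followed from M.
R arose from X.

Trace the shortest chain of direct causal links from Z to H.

Z → P
P → M
M → F
F → L
L → H
Length: 5 steps.

Z → P → M → F → L → H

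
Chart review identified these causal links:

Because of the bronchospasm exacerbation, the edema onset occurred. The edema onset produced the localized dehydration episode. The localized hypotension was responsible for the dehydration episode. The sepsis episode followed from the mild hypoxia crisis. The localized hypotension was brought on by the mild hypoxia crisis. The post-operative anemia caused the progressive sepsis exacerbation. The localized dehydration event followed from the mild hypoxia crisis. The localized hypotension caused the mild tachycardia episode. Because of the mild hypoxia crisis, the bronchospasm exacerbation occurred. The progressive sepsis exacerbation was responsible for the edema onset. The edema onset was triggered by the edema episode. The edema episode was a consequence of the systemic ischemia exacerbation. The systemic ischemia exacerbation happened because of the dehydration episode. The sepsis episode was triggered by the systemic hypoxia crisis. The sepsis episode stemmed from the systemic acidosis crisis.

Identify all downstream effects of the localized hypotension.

the dehydration episode, the edema episode, the edema onset, the localized dehydration episode, the mild tachycardia episode, the systemic ischemia exacerbation

Direct effects: the dehydration episode, the mild tachycardia episode.
2 steps out: the systemic ischemia exacerbation.
3 steps out: the edema episode.
4 steps out: the edema onset.
5 steps out: the localized dehydration episode.
Not reachable from it: the mild hypoxia crisis, the localized dehydration event, the systemic acidosis crisis, the post-operative anemia, the systemic hypoxia crisis, the progressive sepsis exacerbation, the bronchospasm exacerbation, the sepsis episode.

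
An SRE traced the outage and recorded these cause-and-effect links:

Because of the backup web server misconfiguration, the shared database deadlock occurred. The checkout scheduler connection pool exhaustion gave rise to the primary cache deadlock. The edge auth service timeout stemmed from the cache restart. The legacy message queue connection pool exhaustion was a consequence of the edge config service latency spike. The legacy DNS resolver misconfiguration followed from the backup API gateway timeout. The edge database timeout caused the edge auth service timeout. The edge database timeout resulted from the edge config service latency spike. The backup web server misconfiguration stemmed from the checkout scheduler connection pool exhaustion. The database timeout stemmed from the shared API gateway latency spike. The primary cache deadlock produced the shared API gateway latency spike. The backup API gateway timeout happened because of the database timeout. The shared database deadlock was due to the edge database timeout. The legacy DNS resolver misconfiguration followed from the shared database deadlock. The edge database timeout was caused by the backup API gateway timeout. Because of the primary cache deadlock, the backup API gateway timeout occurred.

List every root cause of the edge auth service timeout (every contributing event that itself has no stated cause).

the cache restart, the checkout scheduler connection pool exhaustion, the edge config service latency spike

Tracing upstream from the edge auth service timeout: the edge auth service timeout ← the edge database timeout ← the backup API gateway timeout ← the primary cache deadlock ← the checkout scheduler connection pool exhaustion.
A separate upstream branch: the edge auth service timeout ← the edge database timeout ← the edge config service latency spike.
A separate upstream branch: the edge auth service timeout ← the cache restart.
Each of those chain origins has no stated cause.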